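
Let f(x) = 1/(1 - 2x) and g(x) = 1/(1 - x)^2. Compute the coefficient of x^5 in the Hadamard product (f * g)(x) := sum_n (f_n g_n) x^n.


f has coefficients f_k = 2^k. For g = 1/(1 - x)^2 the coefficient is g_k = C(k + 1, 1) = k + 1. The Hadamard coefficient is (f * g)_k = 2^k * (k + 1).
For k = 5: 2^5 * 6 = 32 * 6 = 192.

192


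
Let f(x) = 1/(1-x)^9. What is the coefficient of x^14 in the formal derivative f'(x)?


Differentiate: d/dx [ 1/(1-x)^r ] = r / (1-x)^(r+1).
Here r = 9, so f'(x) = 9 / (1-x)^10.
The expansion of 1/(1-x)^(r+1) has coefficient of x^n equal to C(n+r, r).
So the coefficient of x^14 in f'(x) is
9 * C(23, 9) = 9 * 817190 = 7354710

7354710


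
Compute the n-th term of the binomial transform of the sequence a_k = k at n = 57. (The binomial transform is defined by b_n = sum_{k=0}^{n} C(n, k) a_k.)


With a_k = k, b_n = sum_{k=0}^{n} C(n, k) k. Using k * C(n, k) = n * C(n-1, k-1) gives b_n = n * sum_{k>=1} C(n-1, k-1) = n * 2^(n-1).
For n = 57: 57 * 2^56 = 57 * 72057594037927936 = 4107282860161892352.

4107282860161892352


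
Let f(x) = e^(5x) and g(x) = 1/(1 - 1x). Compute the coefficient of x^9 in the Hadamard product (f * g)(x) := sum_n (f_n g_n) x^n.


Expanding: f_k = 5^k/k! (from e^(5x)) and g_k = 1^k (from 1/(1 - 1x)). So the Hadamard coefficient (f * g)_k = 5^k 1^k / k! = (5)^k / k!.
For k = 9: 5^9/9! = 1953125/362880 = 390625/72576.

390625/72576


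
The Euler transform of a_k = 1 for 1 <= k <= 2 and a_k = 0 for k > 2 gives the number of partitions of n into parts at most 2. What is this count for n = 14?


Partitions of 14 into parts at most 2:
Using generating function (1-x)^(-1)(1-x^2)^(-1),
the coefficient of x^14 = 8

8


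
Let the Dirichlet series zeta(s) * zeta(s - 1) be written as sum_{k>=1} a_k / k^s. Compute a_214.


Convolution gives a_k = sum_{d | k} d * 1 = sum_{d | k} d = sigma(k), the sum of positive divisors of k.
For k = 214, the divisors are 1, 2, 107, 214, so
sigma(214) = 1 + 2 + 107 + 214 = 324.

324


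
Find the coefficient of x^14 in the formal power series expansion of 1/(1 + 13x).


Write 1/(1 + c x) = 1/(1 - (-c) x) and apply the geometric-series identity
1/(1 - y) = sum_{k>=0} y^k to get 1/(1 + c x) = sum_{k>=0} (-c)^k x^k.
So the coefficient of x^k is (-c)^k = (-1)^k * c^k.
Here c = 13 and k = 14:
(-13)^14 = 1 * 3937376385699289 = 3937376385699289

3937376385699289


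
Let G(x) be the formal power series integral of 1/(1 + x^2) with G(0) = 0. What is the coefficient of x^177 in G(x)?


1/(1 + x^2) = sum_{j>=0} (-1)^j x^(2j). Integrating termwise with G(0) = 0:
G(x) = sum_{j>=0} (-1)^j x^(2j+1) / (2j+1) = arctan(x).
Only odd powers are nonzero. For x^177 write 177 = 2*88 + 1, giving
(-1)^88 / 177 = 1/177 = 1/177.

1/177


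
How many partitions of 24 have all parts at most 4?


Using the generating function (1-x)^(-1)(1-x^2)^(-1)...(1-x^4)^(-1),
the coefficient of x^24 counts these restricted partitions.
Result = 169

169


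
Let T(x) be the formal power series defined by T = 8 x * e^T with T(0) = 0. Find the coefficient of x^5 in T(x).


Apply the Lagrange inversion formula: if T = 8 x * phi(T) with phi(t) = e^t, then
[x^n] T = 8^n * (1/n) [t^(n-1)] phi(t)^n = 8^n * (1/n) [t^(n-1)] e^(n t) = 8^n * (1/n) * n^(n-1) / (n-1)! = 8^n * n^(n-1) / n!.
When c = 1 this is the Cayley count of rooted labeled trees on n vertices, divided by n!.
For n = 5: 8^5 * 5^4 / 5! = 32768 * 625/120 = 512000/3.

512000/3


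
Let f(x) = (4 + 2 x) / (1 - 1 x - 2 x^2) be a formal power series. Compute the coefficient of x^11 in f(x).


Write f(x) = sum_{k>=0} a_k x^k. Multiplying both sides by 1 - 1 x - 2 x^2 gives
(1 - 1 x - 2 x^2) sum_{k>=0} a_k x^k = 4 + 2 x.
Matching coefficients:
 x^0: a_0 = 4
 x^1: a_1 - 1 a_0 = 2  =>  a_1 = 1*4 + 2 = 6
 x^k (k >= 2): a_k = 1 a_{k-1} + 2 a_{k-2}.
Iterating: a_2 = 14, a_3 = 26, a_4 = 54, a_5 = 106, a_6 = 214, a_7 = 426, a_8 = 854, a_9 = 1706, a_10 = 3414, a_11 = 6826.
So the coefficient of x^11 is 6826.

6826


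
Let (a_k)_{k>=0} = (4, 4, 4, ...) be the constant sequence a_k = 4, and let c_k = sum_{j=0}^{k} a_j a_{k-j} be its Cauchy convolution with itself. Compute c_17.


Since a_j = 4 for all j >= 0, the convolution sum becomes
c_k = sum_{j=0}^{k} 4 * 4 = 16 * (k + 1).
Equivalently, the generating function of (a_k) is 4/(1 - x) and its square is 16/(1 - x)^2 = sum_{k>=0} 16(k + 1) x^k.
For k = 17: 16 * 18 = 288.

288


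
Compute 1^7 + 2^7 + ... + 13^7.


This power sum has a closed form given by Faulhaber's formula
sum_{k=1}^{m} k^p = (1 / (p + 1)) * sum_{j=0}^{p} C(p + 1, j) B_j m^(p + 1 - j),
but for small m direct computation is fastest:
1 + 128 + 2187 + 16384 + 78125 + 279936 + 823543 + 2097152 + 4782969 + 10000000 + 19487171 + 35831808 + 62748517 = 136147921.

136147921


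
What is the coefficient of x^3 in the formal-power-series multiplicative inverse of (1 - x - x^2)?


Let the inverse be f(x) = sum_{k>=0} a_k x^k. From f(x) * (1 - x - x^2) = 1 and matching coefficients:
 x^0: a_0 = 1.
 x^1: a_1 - a_0 = 0, so a_1 = 1.
 x^k (k >= 2): a_k - a_{k-1} - a_{k-2} = 0, i.e. a_k = a_{k-1} + a_{k-2}.
This is the Fibonacci-type recurrence shifted so that a_0 = a_1 = 1.
Iterating: a_0=1, a_1=1, a_2=2, a_3=3
a_3 = 3.

3


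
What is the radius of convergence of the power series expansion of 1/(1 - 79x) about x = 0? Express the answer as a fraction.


Expanding 1/(1 - 79x) = sum_{k>=0} 79^k x^k, the series converges when |79x| < 1, i.e., |x| < 1/79.
So the radius of convergence is 1/79 = 1/79.

1/79


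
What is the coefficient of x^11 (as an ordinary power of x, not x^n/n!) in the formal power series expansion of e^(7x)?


The exponential series is e^y = sum_{k>=0} y^k / k!. Substituting y = 7x gives
e^(7x) = sum_{k>=0} 7^k x^k / k!.
So the coefficient of x^n is a^n/n! with a = 7, n = 11:
7^11 / 11! = 1977326743/39916800 = 282475249/5702400

282475249/5702400


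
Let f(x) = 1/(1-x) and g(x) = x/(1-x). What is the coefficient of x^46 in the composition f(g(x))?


First simplify the composition: f(g(x)) = 1/(1 - x/(1-x)) = (1-x)/((1-x) - x) = (1-x)/(1-2x).
Now extract the coefficient. Write (1-x)/(1-2x) = 1/(1-2x) - x/(1-2x).
The coefficient of x^n in 1/(1-2x) is 2^n, and in x/(1-2x) is 2^(n-1) (for n >= 1).
So the coefficient of x^46 is 2^46 - 2^45 = 70368744177664 - 35184372088832 = 35184372088832.

35184372088832


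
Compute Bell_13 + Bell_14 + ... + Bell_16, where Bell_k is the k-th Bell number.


Recall Bell_k counts set partitions of a k-set (with Bell_0 = 1 by convention).
Bell_13 through Bell_16: 27644437, 190899322, 1382958545, 10480142147
Sum = 27644437 + 190899322 + 1382958545 + 10480142147 = 12081644451.

12081644451


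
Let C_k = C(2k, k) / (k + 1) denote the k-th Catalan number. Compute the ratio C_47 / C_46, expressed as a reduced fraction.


Using C_k = (2k)! / (k! (k+1)!), the ratio C_{k+1}/C_k simplifies to
C_{k+1}/C_k = [(2k+2)! / ((k+1)! (k+2)!)] * [k! (k+1)! / (2k)!]
 = (2k+2)(2k+1) / ((k+1)(k+2)) = 2(2k+1) / (k+2).
For k = 46: 2(2*46 + 1) / (46 + 2) = 186/48 = 31/8.

31/8


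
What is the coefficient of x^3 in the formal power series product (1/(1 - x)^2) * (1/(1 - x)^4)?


Combine the factors: (1/(1 - x)^2) * (1/(1 - x)^4) = 1/(1 - x)^6.
Then use 1/(1 - x)^r = sum_{k>=0} C(k + r - 1, r - 1) x^k with r = 6 and k = 3:
C(8, 5) = 56.

56


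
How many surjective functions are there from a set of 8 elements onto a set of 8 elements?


By inclusion-exclusion on which target elements are missed, the number of surjections from an n-set onto a k-set is
surj(n, k) = sum_{j=0}^{k} (-1)^j C(k, j) (k - j)^n.
Equivalently surj(n, k) = k! * S(n, k), where S(n, k) is the Stirling number of the second kind.
For n = 8, k = 8:
S(8, 8) = 1, so
surj = 8! * 1 = 40320 * 1 = 40320.

40320


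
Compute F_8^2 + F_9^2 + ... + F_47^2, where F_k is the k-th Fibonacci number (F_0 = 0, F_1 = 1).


There is a standard identity sum_{k=0}^{N} F_k^2 = F_N * F_{N+1} (proved inductively from the telescoping relation F_k^2 = F_k F_{k+1} - F_{k-1} F_k). Then
sum_{k=8}^{47} F_k^2 = F_47 F_48 - F_7 F_8.
Computing: F_47 = 2971215073, F_48 = 4807526976, F_7 = 13, F_8 = 21.
Sum = 2971215073 * 4807526976 - 13 * 21 = 14284196614945308975.

14284196614945308975


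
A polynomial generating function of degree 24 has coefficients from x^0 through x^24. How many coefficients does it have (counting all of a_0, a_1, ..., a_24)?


A polynomial of degree 24 takes the form a_0 + a_1 x + ... + a_24 x^24.
The number of coefficients is 24 + 1 = 25.

25


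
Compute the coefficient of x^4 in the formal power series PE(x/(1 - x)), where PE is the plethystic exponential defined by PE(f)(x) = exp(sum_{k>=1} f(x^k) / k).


For f(x) = x/(1 - x) we have
sum_{k>=1} f(x^k) / k = sum_{k>=1} (1/k) * x^k / (1 - x^k) = sum_{k, m >= 1} x^(k m) / k,
which after exponentiating simplifies to
PE(x/(1 - x)) = prod_{k>=1} 1 / (1 - x^k).
This is the generating function for the partition function p(n), so the coefficient of x^4 is p(4).
Computing p(4) by dynamic programming over parts 1, 2, ..., 4: p(4) = 5.

5


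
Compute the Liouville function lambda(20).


The Liouville function is lambda(k) = (-1)^Omega(k), where Omega(k) counts the prime factors of k with multiplicity.
Factoring: 20 = 2 * 2 * 5, so Omega(20) = 3.
lambda(20) = (-1)^3 = -1.

-1


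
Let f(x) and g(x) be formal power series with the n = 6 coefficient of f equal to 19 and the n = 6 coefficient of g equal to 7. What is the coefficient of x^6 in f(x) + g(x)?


Addition of formal power series is termwise.
The coefficient of x^6 in f + g = 19 + 7
= 26

26


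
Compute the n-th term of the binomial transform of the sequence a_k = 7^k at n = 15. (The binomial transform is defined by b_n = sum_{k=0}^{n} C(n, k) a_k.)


With a_k = 7^k, b_n = sum_{k=0}^{n} C(n, k) 7^k = (1 + 7)^n by the binomial theorem.
For n = 15: (1 + 7)^15 = 8^15 = 35184372088832.

35184372088832


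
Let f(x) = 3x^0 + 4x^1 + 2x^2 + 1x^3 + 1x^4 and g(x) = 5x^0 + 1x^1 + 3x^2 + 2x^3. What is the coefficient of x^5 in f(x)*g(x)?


Cauchy product at x^5:
2*2 + 1*3 + 1*1
= 8

8


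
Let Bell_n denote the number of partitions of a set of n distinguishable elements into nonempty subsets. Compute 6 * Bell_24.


Bell_24 can be computed from the Bell triangle or from Dobinski's identity Bell_n = (1/e) * sum_{k>=0} k^n / k!.
Computing Bell_24 = 445958869294805289.
Then 6 * 445958869294805289 = 2675753215768831734.

2675753215768831734


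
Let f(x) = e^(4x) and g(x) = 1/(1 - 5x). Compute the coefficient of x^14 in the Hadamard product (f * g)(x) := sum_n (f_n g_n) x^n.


Expanding: f_k = 4^k/k! (from e^(4x)) and g_k = 5^k (from 1/(1 - 5x)). So the Hadamard coefficient (f * g)_k = 4^k 5^k / k! = (20)^k / k!.
For k = 14: 20^14/14! = 1638400000000000000/87178291200 = 32000000000000/1702701.

32000000000000/1702701


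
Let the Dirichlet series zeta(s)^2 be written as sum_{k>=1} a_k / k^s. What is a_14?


The Dirichlet convolution of the constant function 1 with itself gives (1 * 1)(k) = sum_{d | k} 1 = d(k), the number of positive divisors of k.
Since zeta(s) = sum_{k>=1} 1/k^s, we have zeta(s)^2 = sum_{k>=1} d(k)/k^s, so a_k = d(k).
For k = 14: the divisors are 1, 2, 7, 14.
Count = 4.

4


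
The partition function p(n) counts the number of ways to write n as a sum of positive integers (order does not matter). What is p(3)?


Using the generating function prod_{k>=1} 1/(1-x^k), we compute p(3).
By dynamic programming over parts 1 through 3:
p(3) = 3

3


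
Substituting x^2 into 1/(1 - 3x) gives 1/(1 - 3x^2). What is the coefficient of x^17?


Since 1/(1 - 3x^2) only has even powers of x,
the coefficient of x^17 (odd) is 0.

0


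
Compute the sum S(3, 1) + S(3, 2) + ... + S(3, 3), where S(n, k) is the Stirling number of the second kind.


By definition, S(n, k) counts partitions of an n-set into exactly k nonempty blocks.
Computing row n = 3 for k = 1..3:
S(3, k): 1, 3, 1
Sum = 5. (This equals Bell_3 since the sum runs over all k.)

5


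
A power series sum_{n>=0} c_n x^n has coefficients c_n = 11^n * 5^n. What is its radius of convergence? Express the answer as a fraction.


By the root test (Cauchy-Hadamard), the radius is R = 1 / limsup_n |c_n|^(1/n).
Here |c_n|^(1/n) = (11^n * 5^n)^(1/n) = 11 * 5 = 55 for all n.
So R = 1/55 = 1/55.

1/55


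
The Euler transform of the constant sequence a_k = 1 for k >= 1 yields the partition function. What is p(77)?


The Euler transform converts the sequence a_k = 1 into the number of integer partitions.
Using the recurrence or dynamic programming:
p(77) = 10619863

10619863


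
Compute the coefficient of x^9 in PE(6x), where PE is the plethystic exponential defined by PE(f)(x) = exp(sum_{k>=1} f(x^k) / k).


With f(x) = 6x, the exponent is sum_{k>=1} 6 x^k / k = 6 * (-ln(1 - x)). Exponentiating:
PE(6x) = exp(-6 ln(1 - x)) = 1/(1 - x)^6.
By the negative binomial expansion, [x^n] 1/(1 - x)^6 = C(n + 5, 5).
For n = 9: C(14, 5) = 2002.

2002


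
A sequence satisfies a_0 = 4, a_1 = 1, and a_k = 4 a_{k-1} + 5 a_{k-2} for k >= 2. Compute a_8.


The characteristic equation is t^2 - 4 t - 5 = 0, with roots r_1 = 5 and r_2 = -1 (so c_1 = r_1 + r_2, c_2 = -r_1 r_2 as required).
One can use the closed form a_n = A r_1^n + B r_2^n, but direct iteration is more reliable:
a_0 = 4, a_1 = 1, a_2 = 24, a_3 = 101, a_4 = 524, a_5 = 2601, a_6 = 13024, a_7 = 65101, a_8 = 325524.
So a_8 = 325524.

325524


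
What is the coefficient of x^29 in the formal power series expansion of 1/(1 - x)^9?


The negative binomial / multiset identity is
1/(1 - x)^r = sum_{k>=0} C(k + r - 1, r - 1) x^k.
Here r = 9 and k = 29, so the coefficient is
C(29 + 8, 8) = C(37, 8)
= 38608020

38608020


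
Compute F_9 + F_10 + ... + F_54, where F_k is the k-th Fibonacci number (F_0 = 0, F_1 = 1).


Use the identity sum_{k=0}^{N} F_k = F_{N+2} - 1 (which follows from F_{k+2} - F_{k+1} = F_k). Then
sum_{k=9}^{54} F_k = (F_{56} - 1) - (F_{10} - 1) = F_{56} - F_{10}.
Computing: F_{56} = 225851433717, F_{10} = 55, so
Sum = 225851433717 - 55 = 225851433662.

225851433662


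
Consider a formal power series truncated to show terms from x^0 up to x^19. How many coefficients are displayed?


From x^0 to x^19 inclusive, the count is 19 - 0 + 1 = 20.

20


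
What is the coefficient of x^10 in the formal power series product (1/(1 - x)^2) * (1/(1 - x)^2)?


Combine the factors: (1/(1 - x)^2) * (1/(1 - x)^2) = 1/(1 - x)^4.
Then use 1/(1 - x)^r = sum_{k>=0} C(k + r - 1, r - 1) x^k with r = 4 and k = 10:
C(13, 3) = 286.

286


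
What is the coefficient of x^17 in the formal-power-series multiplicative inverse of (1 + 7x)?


The inverse is 1/(1 + 7x). Apply the geometric identity 1/(1 - y) = sum_{k>=0} y^k with y = -7x:
1/(1 + 7x) = sum_{k>=0} (-7)^k x^k.
So the coefficient of x^17 is (-7)^17 = -232630513987207.

-232630513987207


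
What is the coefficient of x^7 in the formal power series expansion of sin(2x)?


The Maclaurin series is sin(t) = sum_{k>=0} (-1)^k t^(2k+1) / (2k+1)!, so substituting t = 2x, only odd powers of x are nonzero, with coefficient of x^(2k+1) equal to (-1)^k 2^(2k+1) / (2k+1)!.
Write 7 = 2*3 + 1, giving the coefficient (-1)^3 * 2^7 / 7! = -128/5040 = -8/315.

-8/315


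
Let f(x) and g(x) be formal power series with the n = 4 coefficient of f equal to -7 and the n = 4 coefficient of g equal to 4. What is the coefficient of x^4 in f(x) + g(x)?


Addition of formal power series is termwise.
The coefficient of x^4 in f + g = -7 + 4
= -3

-3


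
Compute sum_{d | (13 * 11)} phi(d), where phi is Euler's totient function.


First, 13 * 11 = 143. One classical identity is sum_{d | n} phi(d) = n (each k in [1, n] has a unique gcd with n, and among the k's with gcd(k, n) = n/d there are phi(d) of them). So the sum equals 143. We also verify directly:
Divisors of 143: 1, 11, 13, 143.
phi values: 1, 10, 12, 120.
Sum = 143.

143


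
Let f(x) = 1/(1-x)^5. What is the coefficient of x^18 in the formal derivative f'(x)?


Differentiate: d/dx [ 1/(1-x)^r ] = r / (1-x)^(r+1).
Here r = 5, so f'(x) = 5 / (1-x)^6.
The expansion of 1/(1-x)^(r+1) has coefficient of x^n equal to C(n+r, r).
So the coefficient of x^18 in f'(x) is
5 * C(23, 5) = 5 * 33649 = 168245

168245


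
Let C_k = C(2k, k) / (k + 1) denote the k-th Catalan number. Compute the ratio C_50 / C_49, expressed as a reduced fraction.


Using C_k = (2k)! / (k! (k+1)!), the ratio C_{k+1}/C_k simplifies to
C_{k+1}/C_k = [(2k+2)! / ((k+1)! (k+2)!)] * [k! (k+1)! / (2k)!]
 = (2k+2)(2k+1) / ((k+1)(k+2)) = 2(2k+1) / (k+2).
For k = 49: 2(2*49 + 1) / (49 + 2) = 198/51 = 66/17.

66/17


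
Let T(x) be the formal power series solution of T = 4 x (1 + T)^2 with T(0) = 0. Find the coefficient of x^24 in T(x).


Apply the Lagrange inversion formula: if T = 4 x * phi(T) with phi(t) = (1 + t)^2, then [x^n] T = 4^n * (1/n) [t^(n-1)] phi(t)^n = 4^n * (1/n) [t^(n-1)] (1 + t)^(2n) = 4^n * (1/n) C(2n, n-1).
Using the identity C(2n, n-1) = C(2n, n) * n / (n+1), the unscaled factor equals C(2n, n) / (n+1) = C_n, the n-th Catalan number.
For n = 24: C_24 = C(48, 24) / 25 = 32247603683100/25 = 1289904147324.
With the 4^24 = 281474976710656 factor, the coefficient is 281474976710656 * 1289904147324 = 363075739827001485944684544.

363075739827001485944684544


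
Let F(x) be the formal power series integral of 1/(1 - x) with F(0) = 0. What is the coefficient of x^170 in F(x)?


1/(1 - x) = sum_{k>=0} x^k. Integrating termwise and using F(0) = 0 gives
F(x) = sum_{k>=0} x^(k+1) / (k+1) = sum_{m>=1} x^m / m = -ln(1 - x).
So the coefficient of x^170 is 1/170 = 1/170.

1/170


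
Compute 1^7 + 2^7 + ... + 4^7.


This power sum has a closed form given by Faulhaber's formula
sum_{k=1}^{m} k^p = (1 / (p + 1)) * sum_{j=0}^{p} C(p + 1, j) B_j m^(p + 1 - j),
but for small m direct computation is fastest:
1 + 128 + 2187 + 16384 = 18700.

18700


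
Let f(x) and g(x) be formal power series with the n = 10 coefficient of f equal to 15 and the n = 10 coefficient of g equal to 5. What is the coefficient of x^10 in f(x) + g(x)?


Addition of formal power series is termwise.
The coefficient of x^10 in f + g = 15 + 5
= 20

20


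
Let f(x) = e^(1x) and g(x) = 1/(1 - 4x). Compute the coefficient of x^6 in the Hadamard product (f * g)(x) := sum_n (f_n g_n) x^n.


Expanding: f_k = 1^k/k! (from e^(1x)) and g_k = 4^k (from 1/(1 - 4x)). So the Hadamard coefficient (f * g)_k = 1^k 4^k / k! = (4)^k / k!.
For k = 6: 4^6/6! = 4096/720 = 256/45.

256/45


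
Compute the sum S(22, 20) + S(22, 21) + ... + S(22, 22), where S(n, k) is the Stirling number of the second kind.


By definition, S(n, k) counts partitions of an n-set into exactly k nonempty blocks.
Computing row n = 22 for k = 20..22:
S(22, k): 23485, 231, 1
Sum = 23717.

23717


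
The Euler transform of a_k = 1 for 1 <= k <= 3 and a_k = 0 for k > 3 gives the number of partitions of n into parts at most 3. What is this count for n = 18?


Partitions of 18 into parts at most 3:
Using generating function (1-x)^(-1)(1-x^2)^(-1)(1-x^3)^(-1),
the coefficient of x^18 = 37

37


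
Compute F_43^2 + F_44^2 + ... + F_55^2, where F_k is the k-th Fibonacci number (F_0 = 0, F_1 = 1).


There is a standard identity sum_{k=0}^{N} F_k^2 = F_N * F_{N+1} (proved inductively from the telescoping relation F_k^2 = F_k F_{k+1} - F_{k-1} F_k). Then
sum_{k=43}^{55} F_k^2 = F_55 F_56 - F_42 F_43.
Computing: F_55 = 139583862445, F_56 = 225851433717, F_42 = 267914296, F_43 = 433494437.
Sum = 139583862445 * 225851433717 - 267914296 * 433494437 = 31525099317602854286713.

31525099317602854286713


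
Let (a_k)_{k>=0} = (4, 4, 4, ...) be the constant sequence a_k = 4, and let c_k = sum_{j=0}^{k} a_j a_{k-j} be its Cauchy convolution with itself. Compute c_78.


Since a_j = 4 for all j >= 0, the convolution sum becomes
c_k = sum_{j=0}^{k} 4 * 4 = 16 * (k + 1).
Equivalently, the generating function of (a_k) is 4/(1 - x) and its square is 16/(1 - x)^2 = sum_{k>=0} 16(k + 1) x^k.
For k = 78: 16 * 79 = 1264.

1264


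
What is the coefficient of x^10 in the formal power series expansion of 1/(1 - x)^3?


The expansion 1/(1 - x)^r = sum_{k>=0} C(k + r - 1, r - 1) x^k follows from the multiset / negative-binomial theorem (or from repeated differentiation of the geometric series).
For r = 3 and k = 10:
C(12, 2) = 479001600 / (2 * 3628800) = 66.

66


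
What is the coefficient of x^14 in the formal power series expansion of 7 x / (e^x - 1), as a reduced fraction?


The exponential generating function for Bernoulli numbers is
x / (e^x - 1) = sum_{k>=0} B_k x^k / k!.
So the coefficient of x^14 in 7 x / (e^x - 1) is 7 B_14 / 14!.
Computing: B_14 = 7/6, 14! = 87178291200, giving
7 * 7/6 / 87178291200 = 1/10674892800.

1/10674892800


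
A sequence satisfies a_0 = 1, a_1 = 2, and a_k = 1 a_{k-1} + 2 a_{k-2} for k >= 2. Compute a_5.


The characteristic equation is t^2 - 1 t - 2 = 0, with roots r_1 = 2 and r_2 = -1 (so c_1 = r_1 + r_2, c_2 = -r_1 r_2 as required).
One can use the closed form a_n = A r_1^n + B r_2^n, but direct iteration is more reliable:
a_0 = 1, a_1 = 2, a_2 = 4, a_3 = 8, a_4 = 16, a_5 = 32.
So a_5 = 32.

32


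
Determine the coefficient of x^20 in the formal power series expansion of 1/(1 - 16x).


The geometric series identity gives 1/(1 - c x) = sum_{k>=0} c^k x^k, so the coefficient of x^k is c^k.
Here c = 16 and k = 20.
Computing: 16^20 = 1208925819614629174706176

1208925819614629174706176


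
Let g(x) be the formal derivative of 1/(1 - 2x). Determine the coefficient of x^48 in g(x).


Differentiate termwise: d/dx sum_{k>=0} 2^k x^k = sum_{k>=1} k 2^k x^(k-1) = sum_{j>=0} (j+1) 2^(j+1) x^j.
Equivalently, d/dx [1/(1 - 2x)] = 2/(1 - 2x)^2.
For j = 48: 49 * 2^49 = 49 * 562949953421312 = 27584547717644288.

27584547717644288


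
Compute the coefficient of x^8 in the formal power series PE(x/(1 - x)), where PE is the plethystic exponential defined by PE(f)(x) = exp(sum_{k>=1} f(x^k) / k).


For f(x) = x/(1 - x) we have
sum_{k>=1} f(x^k) / k = sum_{k>=1} (1/k) * x^k / (1 - x^k) = sum_{k, m >= 1} x^(k m) / k,
which after exponentiating simplifies to
PE(x/(1 - x)) = prod_{k>=1} 1 / (1 - x^k).
This is the generating function for the partition function p(n), so the coefficient of x^8 is p(8).
Computing p(8) by dynamic programming over parts 1, 2, ..., 8: p(8) = 22.

22


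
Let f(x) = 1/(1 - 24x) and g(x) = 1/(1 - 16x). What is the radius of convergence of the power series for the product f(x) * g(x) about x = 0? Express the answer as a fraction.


The radius of 1/(1 - 24x) is 1/24 (nearest singularity at x = 1/24), and the radius of 1/(1 - 16x) is 1/16.
The product f(x)*g(x) = 1/((1 - 24x)(1 - 16x)) has singularities at both 1/24 and 1/16, so its radius of convergence is the distance to the nearest one:
min(1/24, 1/16) = 1/24.

1/24


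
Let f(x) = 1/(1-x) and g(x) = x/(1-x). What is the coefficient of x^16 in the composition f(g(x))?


First simplify the composition: f(g(x)) = 1/(1 - x/(1-x)) = (1-x)/((1-x) - x) = (1-x)/(1-2x).
Now extract the coefficient. Write (1-x)/(1-2x) = 1/(1-2x) - x/(1-2x).
The coefficient of x^n in 1/(1-2x) is 2^n, and in x/(1-2x) is 2^(n-1) (for n >= 1).
So the coefficient of x^16 is 2^16 - 2^15 = 65536 - 32768 = 32768.

32768


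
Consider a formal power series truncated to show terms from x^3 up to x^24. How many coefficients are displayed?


From x^3 to x^24 inclusive, the count is 24 - 3 + 1 = 22.

22


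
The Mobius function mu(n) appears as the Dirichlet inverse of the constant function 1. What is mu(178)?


178 = 2 * 89 (all distinct primes).
mu(178) = (-1)^2 = 1

1


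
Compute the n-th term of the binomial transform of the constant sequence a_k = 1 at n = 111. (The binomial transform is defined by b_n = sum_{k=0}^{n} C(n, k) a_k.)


With a_k = 1 for all k, b_n = sum_{k=0}^{n} C(n, k) = 2^n by the binomial theorem.
For n = 111: 2^111 = 2596148429267413814265248164610048.

2596148429267413814265248164610048


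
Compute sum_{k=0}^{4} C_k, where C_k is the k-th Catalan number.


C_0 through C_4: 1, 1, 2, 5, 14
Sum = 1 + 1 + 2 + 5 + 14
= 23

23


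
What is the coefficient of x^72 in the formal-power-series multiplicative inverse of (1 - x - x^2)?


Let the inverse be f(x) = sum_{k>=0} a_k x^k. From f(x) * (1 - x - x^2) = 1 and matching coefficients:
 x^0: a_0 = 1.
 x^1: a_1 - a_0 = 0, so a_1 = 1.
 x^k (k >= 2): a_k - a_{k-1} - a_{k-2} = 0, i.e. a_k = a_{k-1} + a_{k-2}.
This is the Fibonacci-type recurrence shifted so that a_0 = a_1 = 1.
Iterating: a_0=1, a_1=1, a_2=2, a_3=3, a_4=5, a_5=8, a_6=13, a_7=21, a_8=34, a_9=55, ...
a_72 = 806515533049393.

806515533049393


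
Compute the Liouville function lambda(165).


The Liouville function is lambda(k) = (-1)^Omega(k), where Omega(k) counts the prime factors of k with multiplicity.
Factoring: 165 = 3 * 5 * 11, so Omega(165) = 3.
lambda(165) = (-1)^3 = -1.

-1


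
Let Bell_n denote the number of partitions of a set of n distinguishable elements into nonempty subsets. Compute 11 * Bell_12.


Bell_12 can be computed from the Bell triangle or from Dobinski's identity Bell_n = (1/e) * sum_{k>=0} k^n / k!.
Computing Bell_12 = 4213597.
Then 11 * 4213597 = 46349567.

46349567


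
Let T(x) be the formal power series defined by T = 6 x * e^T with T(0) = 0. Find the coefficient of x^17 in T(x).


Apply the Lagrange inversion formula: if T = 6 x * phi(T) with phi(t) = e^t, then
[x^n] T = 6^n * (1/n) [t^(n-1)] phi(t)^n = 6^n * (1/n) [t^(n-1)] e^(n t) = 6^n * (1/n) * n^(n-1) / (n-1)! = 6^n * n^(n-1) / n!.
When c = 1 this is the Cayley count of rooted labeled trees on n vertices, divided by n!.
For n = 17: 6^17 * 17^16 / 17! = 16926659444736 * 48661191875666868481/355687428096000 = 2028278625223237353130284/875875.

2028278625223237353130284/875875


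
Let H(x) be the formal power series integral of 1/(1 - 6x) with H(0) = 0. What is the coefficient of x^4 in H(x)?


1/(1 - 6x) = sum_{k>=0} 6^k x^k. Integrating termwise with H(0) = 0:
H(x) = sum_{k>=0} 6^k x^(k+1) / (k+1) = sum_{m>=1} 6^(m-1) x^m / m.
For m = 4: 6^3/4 = 216/4 = 54.

54


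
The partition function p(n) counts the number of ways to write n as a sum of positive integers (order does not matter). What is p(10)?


Using the generating function prod_{k>=1} 1/(1-x^k), we compute p(10).
By dynamic programming over parts 1 through 10:
p(10) = 42

42


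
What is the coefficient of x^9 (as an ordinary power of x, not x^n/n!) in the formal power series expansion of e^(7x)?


The exponential series is e^y = sum_{k>=0} y^k / k!. Substituting y = 7x gives
e^(7x) = sum_{k>=0} 7^k x^k / k!.
So the coefficient of x^n is a^n/n! with a = 7, n = 9:
7^9 / 9! = 40353607/362880 = 5764801/51840

5764801/51840


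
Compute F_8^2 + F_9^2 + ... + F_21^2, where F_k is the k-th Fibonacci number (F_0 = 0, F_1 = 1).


There is a standard identity sum_{k=0}^{N} F_k^2 = F_N * F_{N+1} (proved inductively from the telescoping relation F_k^2 = F_k F_{k+1} - F_{k-1} F_k). Then
sum_{k=8}^{21} F_k^2 = F_21 F_22 - F_7 F_8.
Computing: F_21 = 10946, F_22 = 17711, F_7 = 13, F_8 = 21.
Sum = 10946 * 17711 - 13 * 21 = 193864333.

193864333


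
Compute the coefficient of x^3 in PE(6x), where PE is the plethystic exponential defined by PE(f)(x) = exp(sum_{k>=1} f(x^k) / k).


With f(x) = 6x, the exponent is sum_{k>=1} 6 x^k / k = 6 * (-ln(1 - x)). Exponentiating:
PE(6x) = exp(-6 ln(1 - x)) = 1/(1 - x)^6.
By the negative binomial expansion, [x^n] 1/(1 - x)^6 = C(n + 5, 5).
For n = 3: C(8, 5) = 56.

56


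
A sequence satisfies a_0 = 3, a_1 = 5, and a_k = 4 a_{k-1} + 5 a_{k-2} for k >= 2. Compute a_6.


The characteristic equation is t^2 - 4 t - 5 = 0, with roots r_1 = 5 and r_2 = -1 (so c_1 = r_1 + r_2, c_2 = -r_1 r_2 as required).
One can use the closed form a_n = A r_1^n + B r_2^n, but direct iteration is more reliable:
a_0 = 3, a_1 = 5, a_2 = 35, a_3 = 165, a_4 = 835, a_5 = 4165, a_6 = 20835.
So a_6 = 20835.

20835


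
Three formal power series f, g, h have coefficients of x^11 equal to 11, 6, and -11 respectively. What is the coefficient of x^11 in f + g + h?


Series addition is componentwise:
11 + 6 + -11
= 6

6


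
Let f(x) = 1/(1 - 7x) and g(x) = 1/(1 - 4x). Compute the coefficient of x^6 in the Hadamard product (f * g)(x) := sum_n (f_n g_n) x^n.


f has coefficients f_k = 7^k and g has coefficients g_k = 4^k, so the Hadamard product has coefficient (f*g)_k = 7^k * 4^k = 28^k.
For k = 6: 28^6 = 481890304.

481890304


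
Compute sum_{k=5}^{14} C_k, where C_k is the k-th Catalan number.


C_5 through C_14: 42, 132, 429, 1430, 4862, 16796, 58786, 208012, 742900, 2674440
Sum = 42 + 132 + 429 + 1430 + 4862 + 16796 + 58786 + 208012 + 742900 + 2674440
= 3707829

3707829


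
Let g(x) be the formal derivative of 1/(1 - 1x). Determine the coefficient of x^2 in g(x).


Differentiate termwise: d/dx sum_{k>=0} 1^k x^k = sum_{k>=1} k 1^k x^(k-1) = sum_{j>=0} (j+1) 1^(j+1) x^j.
Equivalently, d/dx [1/(1 - 1x)] = 1/(1 - 1x)^2.
For j = 2: 3 * 1^3 = 3 * 1 = 3.

3


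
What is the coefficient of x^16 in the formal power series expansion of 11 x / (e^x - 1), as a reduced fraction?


The exponential generating function for Bernoulli numbers is
x / (e^x - 1) = sum_{k>=0} B_k x^k / k!.
So the coefficient of x^16 in 11 x / (e^x - 1) is 11 B_16 / 16!.
Computing: B_16 = -3617/510, 16! = 20922789888000, giving
11 * -3617/510 / 20922789888000 = -3617/970056622080000.

-3617/970056622080000


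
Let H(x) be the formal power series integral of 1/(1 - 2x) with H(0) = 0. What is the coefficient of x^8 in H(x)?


1/(1 - 2x) = sum_{k>=0} 2^k x^k. Integrating termwise with H(0) = 0:
H(x) = sum_{k>=0} 2^k x^(k+1) / (k+1) = sum_{m>=1} 2^(m-1) x^m / m.
For m = 8: 2^7/8 = 128/8 = 16.

16


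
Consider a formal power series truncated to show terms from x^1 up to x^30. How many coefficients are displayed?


From x^1 to x^30 inclusive, the count is 30 - 1 + 1 = 30.

30


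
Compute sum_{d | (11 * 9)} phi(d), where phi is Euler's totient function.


First, 11 * 9 = 99. One classical identity is sum_{d | n} phi(d) = n (each k in [1, n] has a unique gcd with n, and among the k's with gcd(k, n) = n/d there are phi(d) of them). So the sum equals 99. We also verify directly:
Divisors of 99: 1, 3, 9, 11, 33, 99.
phi values: 1, 2, 6, 10, 20, 60.
Sum = 99.

99


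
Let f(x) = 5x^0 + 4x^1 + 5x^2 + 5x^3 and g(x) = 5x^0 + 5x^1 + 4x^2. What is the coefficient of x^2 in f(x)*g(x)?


Cauchy product at x^2:
5*4 + 4*5 + 5*5
= 65

65


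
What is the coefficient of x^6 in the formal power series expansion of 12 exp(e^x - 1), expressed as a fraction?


exp(e^x - 1) is the exponential generating function for the Bell numbers Bell_k: exp(e^x - 1) = sum_{k>=0} Bell_k x^k / k!.
So the coefficient of x^6 in 12 exp(e^x - 1) is 12 Bell_6 / 6!.
Computing: Bell_6 = 203 and 6! = 720, giving
12 * 203/720 = 203/60.

203/60


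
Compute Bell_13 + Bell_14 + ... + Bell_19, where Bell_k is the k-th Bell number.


Recall Bell_k counts set partitions of a k-set (with Bell_0 = 1 by convention).
Bell_13 through Bell_19: 27644437, 190899322, 1382958545, 10480142147, 82864869804, 682076806159, 5832742205057
Sum = 27644437 + 190899322 + 1382958545 + 10480142147 + 82864869804 + 682076806159 + 5832742205057 = 6609765525471.

6609765525471


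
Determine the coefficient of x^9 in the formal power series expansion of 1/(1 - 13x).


The geometric series identity gives 1/(1 - c x) = sum_{k>=0} c^k x^k, so the coefficient of x^k is c^k.
Here c = 13 and k = 9.
Computing: 13^9 = 10604499373

10604499373


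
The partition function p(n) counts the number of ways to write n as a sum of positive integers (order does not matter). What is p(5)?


Using the generating function prod_{k>=1} 1/(1-x^k), we compute p(5).
By dynamic programming over parts 1 through 5:
p(5) = 7

7


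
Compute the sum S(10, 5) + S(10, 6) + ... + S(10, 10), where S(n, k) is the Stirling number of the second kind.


By definition, S(n, k) counts partitions of an n-set into exactly k nonempty blocks.
Computing row n = 10 for k = 5..10:
S(10, k): 42525, 22827, 5880, 750, 45, 1
Sum = 72028.

72028


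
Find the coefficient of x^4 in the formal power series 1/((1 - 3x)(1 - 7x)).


By partial fractions or Cauchy convolution:
The coefficient equals sum_{k=0}^{4} 3^k * 7^(4-k).
= 4141

4141


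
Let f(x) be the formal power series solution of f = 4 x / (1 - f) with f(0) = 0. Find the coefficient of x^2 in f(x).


Apply Lagrange inversion: f = 4 x * phi(f) with phi(t) = 1/(1 - t), so
[x^n] f = 4^n * (1/n) [t^(n-1)] phi(t)^n = 4^n * (1/n) [t^(n-1)] (1 - t)^(-n) = 4^n * (1/n) C(2n - 2, n - 1) = 4^n * C_{n-1}.
For n = 2: C_1 = C(2, 1) / 2 = 2/2 = 1.
With the 4^2 = 16 factor, the coefficient is 16 * 1 = 16.

16


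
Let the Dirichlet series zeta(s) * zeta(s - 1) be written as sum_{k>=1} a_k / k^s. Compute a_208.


Convolution gives a_k = sum_{d | k} d * 1 = sum_{d | k} d = sigma(k), the sum of positive divisors of k.
For k = 208, the divisors are 1, 2, 4, 8, 13, 16, 26, 52, 104, 208, so
sigma(208) = 1 + 2 + 4 + 8 + 13 + 16 + 26 + 52 + 104 + 208 = 434.

434


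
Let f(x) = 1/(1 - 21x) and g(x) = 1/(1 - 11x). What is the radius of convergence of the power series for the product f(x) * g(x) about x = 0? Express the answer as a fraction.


The radius of 1/(1 - 21x) is 1/21 (nearest singularity at x = 1/21), and the radius of 1/(1 - 11x) is 1/11.
The product f(x)*g(x) = 1/((1 - 21x)(1 - 11x)) has singularities at both 1/21 and 1/11, so its radius of convergence is the distance to the nearest one:
min(1/21, 1/11) = 1/21.

1/21


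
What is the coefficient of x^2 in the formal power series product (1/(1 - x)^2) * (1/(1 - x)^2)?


Combine the factors: (1/(1 - x)^2) * (1/(1 - x)^2) = 1/(1 - x)^4.
Then use 1/(1 - x)^r = sum_{k>=0} C(k + r - 1, r - 1) x^k with r = 4 and k = 2:
C(5, 3) = 10.

10


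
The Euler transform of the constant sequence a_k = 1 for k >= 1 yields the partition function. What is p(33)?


The Euler transform converts the sequence a_k = 1 into the number of integer partitions.
Using the recurrence or dynamic programming:
p(33) = 10143

10143


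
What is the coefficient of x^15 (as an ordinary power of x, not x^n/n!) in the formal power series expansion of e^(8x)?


The exponential series is e^y = sum_{k>=0} y^k / k!. Substituting y = 8x gives
e^(8x) = sum_{k>=0} 8^k x^k / k!.
So the coefficient of x^n is a^n/n! with a = 8, n = 15:
8^15 / 15! = 35184372088832/1307674368000 = 17179869184/638512875

17179869184/638512875


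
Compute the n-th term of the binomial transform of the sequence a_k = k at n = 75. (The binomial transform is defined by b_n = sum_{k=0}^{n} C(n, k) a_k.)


With a_k = k, b_n = sum_{k=0}^{n} C(n, k) k. Using k * C(n, k) = n * C(n-1, k-1) gives b_n = n * sum_{k>=1} C(n-1, k-1) = n * 2^(n-1).
For n = 75: 75 * 2^74 = 75 * 18889465931478580854784 = 1416709944860893564108800.

1416709944860893564108800


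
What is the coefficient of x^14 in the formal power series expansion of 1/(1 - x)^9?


The negative binomial / multiset identity is
1/(1 - x)^r = sum_{k>=0} C(k + r - 1, r - 1) x^k.
Here r = 9 and k = 14, so the coefficient is
C(14 + 8, 8) = C(22, 8)
= 319770

319770


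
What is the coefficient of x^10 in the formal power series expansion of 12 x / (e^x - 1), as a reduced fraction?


The exponential generating function for Bernoulli numbers is
x / (e^x - 1) = sum_{k>=0} B_k x^k / k!.
So the coefficient of x^10 in 12 x / (e^x - 1) is 12 B_10 / 10!.
Computing: B_10 = 5/66, 10! = 3628800, giving
12 * 5/66 / 3628800 = 1/3991680.

1/3991680


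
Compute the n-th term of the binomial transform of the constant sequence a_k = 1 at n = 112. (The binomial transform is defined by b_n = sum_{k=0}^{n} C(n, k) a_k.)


With a_k = 1 for all k, b_n = sum_{k=0}^{n} C(n, k) = 2^n by the binomial theorem.
For n = 112: 2^112 = 5192296858534827628530496329220096.

5192296858534827628530496329220096


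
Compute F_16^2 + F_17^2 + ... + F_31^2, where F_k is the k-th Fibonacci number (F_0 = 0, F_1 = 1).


There is a standard identity sum_{k=0}^{N} F_k^2 = F_N * F_{N+1} (proved inductively from the telescoping relation F_k^2 = F_k F_{k+1} - F_{k-1} F_k). Then
sum_{k=16}^{31} F_k^2 = F_31 F_32 - F_15 F_16.
Computing: F_31 = 1346269, F_32 = 2178309, F_15 = 610, F_16 = 987.
Sum = 1346269 * 2178309 - 610 * 987 = 2932589277051.

2932589277051


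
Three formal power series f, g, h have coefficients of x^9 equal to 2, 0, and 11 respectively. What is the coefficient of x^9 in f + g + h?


Series addition is componentwise:
2 + 0 + 11
= 13

13


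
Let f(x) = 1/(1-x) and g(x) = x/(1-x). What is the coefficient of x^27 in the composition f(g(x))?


First simplify the composition: f(g(x)) = 1/(1 - x/(1-x)) = (1-x)/((1-x) - x) = (1-x)/(1-2x).
Now extract the coefficient. Write (1-x)/(1-2x) = 1/(1-2x) - x/(1-2x).
The coefficient of x^n in 1/(1-2x) is 2^n, and in x/(1-2x) is 2^(n-1) (for n >= 1).
So the coefficient of x^27 is 2^27 - 2^26 = 134217728 - 67108864 = 67108864.

67108864


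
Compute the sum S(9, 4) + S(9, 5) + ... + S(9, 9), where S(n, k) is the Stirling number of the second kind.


By definition, S(n, k) counts partitions of an n-set into exactly k nonempty blocks.
Computing row n = 9 for k = 4..9:
S(9, k): 7770, 6951, 2646, 462, 36, 1
Sum = 17866.

17866


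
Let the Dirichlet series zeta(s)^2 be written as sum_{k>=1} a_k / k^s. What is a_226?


The Dirichlet convolution of the constant function 1 with itself gives (1 * 1)(k) = sum_{d | k} 1 = d(k), the number of positive divisors of k.
Since zeta(s) = sum_{k>=1} 1/k^s, we have zeta(s)^2 = sum_{k>=1} d(k)/k^s, so a_k = d(k).
For k = 226: the divisors are 1, 2, 113, 226.
Count = 4.

4


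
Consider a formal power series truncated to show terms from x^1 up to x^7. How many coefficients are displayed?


From x^1 to x^7 inclusive, the count is 7 - 1 + 1 = 7.

7


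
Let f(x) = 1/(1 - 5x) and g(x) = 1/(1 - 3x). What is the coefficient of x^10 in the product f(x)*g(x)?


The coefficient of x^n in f*g is the Cauchy product: sum_{k=0}^{n} a^k * b^(n-k).
With a=5, b=3, n=10:
sum_{k=0}^{10} 5^k * 3^(10-k)
= 24325489

24325489


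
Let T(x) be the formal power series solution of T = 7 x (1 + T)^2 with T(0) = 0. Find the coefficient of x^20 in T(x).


Apply the Lagrange inversion formula: if T = 7 x * phi(T) with phi(t) = (1 + t)^2, then [x^n] T = 7^n * (1/n) [t^(n-1)] phi(t)^n = 7^n * (1/n) [t^(n-1)] (1 + t)^(2n) = 7^n * (1/n) C(2n, n-1).
Using the identity C(2n, n-1) = C(2n, n) * n / (n+1), the unscaled factor equals C(2n, n) / (n+1) = C_n, the n-th Catalan number.
For n = 20: C_20 = C(40, 20) / 21 = 137846528820/21 = 6564120420.
With the 7^20 = 79792266297612001 factor, the coefficient is 79792266297612001 * 6564120420 = 523766044562232733001160420.

523766044562232733001160420


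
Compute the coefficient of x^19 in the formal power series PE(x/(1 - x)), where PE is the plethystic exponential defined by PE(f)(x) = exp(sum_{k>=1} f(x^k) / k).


For f(x) = x/(1 - x) we have
sum_{k>=1} f(x^k) / k = sum_{k>=1} (1/k) * x^k / (1 - x^k) = sum_{k, m >= 1} x^(k m) / k,
which after exponentiating simplifies to
PE(x/(1 - x)) = prod_{k>=1} 1 / (1 - x^k).
This is the generating function for the partition function p(n), so the coefficient of x^19 is p(19).
Computing p(19) by dynamic programming over parts 1, 2, ..., 19: p(19) = 490.

490


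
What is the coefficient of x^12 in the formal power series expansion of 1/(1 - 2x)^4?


The general identity 1/(1 - c x)^r = sum_{k>=0} c^k C(k + r - 1, r - 1) x^k follows by substituting y = c x into 1/(1 - y)^r = sum_{k>=0} C(k + r - 1, r - 1) y^k.
For c = 2, r = 4, k = 12:
2^12 * C(15, 3) = 4096 * 455 = 1863680.

1863680


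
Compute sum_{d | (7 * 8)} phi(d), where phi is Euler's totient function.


First, 7 * 8 = 56. One classical identity is sum_{d | n} phi(d) = n (each k in [1, n] has a unique gcd with n, and among the k's with gcd(k, n) = n/d there are phi(d) of them). So the sum equals 56. We also verify directly:
Divisors of 56: 1, 2, 4, 7, 8, 14, 28, 56.
phi values: 1, 1, 2, 6, 4, 6, 12, 24.
Sum = 56.

56
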